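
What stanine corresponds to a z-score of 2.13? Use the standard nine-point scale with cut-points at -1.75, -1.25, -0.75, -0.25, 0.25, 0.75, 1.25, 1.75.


Stanine boundaries: [-1.75, -1.25, -0.75, -0.25, 0.25, 0.75, 1.25, 1.75]
z = 2.13
Check each boundary:
  z >= -1.75 -> could be stanine 2
  z >= -1.25 -> could be stanine 3
  z >= -0.75 -> could be stanine 4
  z >= -0.25 -> could be stanine 5
  z >= 0.25 -> could be stanine 6
  z >= 0.75 -> could be stanine 7
  z >= 1.25 -> could be stanine 8
  z >= 1.75 -> could be stanine 9
Highest qualifying boundary gives stanine = 9

9


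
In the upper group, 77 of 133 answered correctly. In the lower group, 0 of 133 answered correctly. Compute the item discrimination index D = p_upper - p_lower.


p_upper = 77/133 = 0.5789
p_lower = 0/133 = 0.0
D = 0.5789 - 0.0 = 0.5789

0.5789


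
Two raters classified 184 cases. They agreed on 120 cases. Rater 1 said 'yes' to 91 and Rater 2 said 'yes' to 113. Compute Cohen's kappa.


P_o = 120/184 = 0.652174
P_e = (91*113 + 93*71) / 33856 = 0.498759
kappa = (P_o - P_e) / (1 - P_e)
kappa = (0.652174 - 0.498759) / (1 - 0.498759)
kappa = 0.3061

0.3061


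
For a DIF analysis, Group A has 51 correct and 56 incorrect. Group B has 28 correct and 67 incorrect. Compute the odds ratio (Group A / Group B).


Odds_A = 51/56 = 0.9107
Odds_B = 28/67 = 0.4179
OR = Odds_A / Odds_B = 0.9107 / 0.4179
Exactly, OR = (51 * 67) / (56 * 28) = 3417 / 1568
OR = 2.1792

2.1792


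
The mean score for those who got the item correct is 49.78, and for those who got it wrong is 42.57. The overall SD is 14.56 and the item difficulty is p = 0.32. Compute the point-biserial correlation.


q = 1 - p = 0.68
rpb = ((M1 - M0) / SD) * sqrt(p * q)
rpb = ((49.78 - 42.57) / 14.56) * sqrt(0.32 * 0.68)
rpb = 0.231

0.231


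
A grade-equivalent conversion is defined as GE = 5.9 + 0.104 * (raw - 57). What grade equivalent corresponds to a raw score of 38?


raw - median = 38 - 57 = -19
slope * diff = 0.104 * -19 = -1.976
GE = 5.9 + -1.976
GE = 3.924

3.924


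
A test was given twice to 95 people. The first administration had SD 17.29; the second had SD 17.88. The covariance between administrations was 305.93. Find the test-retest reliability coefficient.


r = cov(X,Y) / (SD_X * SD_Y)
r = 305.93 / (17.29 * 17.88)
r = 305.93 / 309.1452
r = 0.9896

0.9896


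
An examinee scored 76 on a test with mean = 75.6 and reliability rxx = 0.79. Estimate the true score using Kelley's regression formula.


T_est = rxx * X + (1 - rxx) * mean
T_est = 0.79 * 76 + 0.21 * 75.6
T_est = 60.04 + 15.876
T_est = 75.916

75.916


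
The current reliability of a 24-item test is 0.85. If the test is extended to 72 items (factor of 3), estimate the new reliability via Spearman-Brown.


r_new = (n * rxx) / (1 + (n-1) * rxx)
r_new = (3 * 0.85) / (1 + 2 * 0.85)
r_new = 2.55 / 2.7
r_new = 0.9444

0.9444


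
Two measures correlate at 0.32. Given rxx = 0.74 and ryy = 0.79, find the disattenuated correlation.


r_corrected = rxy / sqrt(rxx * ryy)
= 0.32 / sqrt(0.74 * 0.79)
= 0.32 / sqrt(0.5846)
= 0.32 / 0.764591
r_corrected = 0.4185

0.4185


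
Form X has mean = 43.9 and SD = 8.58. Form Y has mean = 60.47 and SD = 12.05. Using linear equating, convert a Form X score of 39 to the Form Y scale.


slope = SD_Y / SD_X = 12.05 / 8.58 ~ 1.4044
intercept = mean_Y - slope * mean_X = 60.47 - (12.05 / 8.58) * 43.9 ~ -1.1844
Y = slope * X + intercept. To avoid rounding drift from the rounded slope/intercept, evaluate the equivalent form Y = mean_Y + SD_Y * (X - mean_X) / SD_X at full precision:
Y = 60.47 + 12.05 * (39 - 43.9) / 8.58
Y = 60.47 - 12.05 * 4.9 / 8.58
Y = 60.47 - 59.045 / 8.58
Y = 60.47 - 6.8817
Y = 53.5883

53.5883


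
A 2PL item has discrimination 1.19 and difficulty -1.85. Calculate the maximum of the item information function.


For 2PL, max info at theta = b = -1.85
I_max = a^2 / 4 = 1.19^2 / 4
= 1.4161 / 4
I_max = 0.354

0.354


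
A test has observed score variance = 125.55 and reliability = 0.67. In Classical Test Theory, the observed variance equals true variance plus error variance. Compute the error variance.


var_true = rxx * var_obs = 0.67 * 125.55 = 84.1185
var_error = var_obs - var_true
var_error = 125.55 - 84.1185
var_error = 41.4315

41.4315


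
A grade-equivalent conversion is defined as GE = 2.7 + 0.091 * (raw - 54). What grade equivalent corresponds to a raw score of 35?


raw - median = 35 - 54 = -19
slope * diff = 0.091 * -19 = -1.729
GE = 2.7 + -1.729
GE = 0.971

0.971


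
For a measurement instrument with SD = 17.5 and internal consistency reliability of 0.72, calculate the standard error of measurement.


SEM = SD * sqrt(1 - rxx)
SEM = 17.5 * sqrt(1 - 0.72)
SEM = 17.5 * sqrt(0.28) = 17.5 * 0.52915
SEM = 9.2601

9.2601


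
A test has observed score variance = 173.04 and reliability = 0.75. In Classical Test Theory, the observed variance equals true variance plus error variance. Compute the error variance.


var_true = rxx * var_obs = 0.75 * 173.04 = 129.78
var_error = var_obs - var_true
var_error = 173.04 - 129.78
var_error = 43.26

43.26


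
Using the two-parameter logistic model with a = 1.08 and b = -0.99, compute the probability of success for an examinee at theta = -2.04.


a*(theta - b) = 1.08 * (-2.04 - -0.99) = -1.134
exp(--1.134) = 3.1081
P = 1 / (1 + 3.1081)
P = 0.2434

0.2434


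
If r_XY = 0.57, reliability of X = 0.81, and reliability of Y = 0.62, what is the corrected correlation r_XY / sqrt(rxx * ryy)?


r_corrected = rxy / sqrt(rxx * ryy)
= 0.57 / sqrt(0.81 * 0.62)
= 0.57 / sqrt(0.5022)
= 0.57 / 0.708661
r_corrected = 0.8043

0.8043


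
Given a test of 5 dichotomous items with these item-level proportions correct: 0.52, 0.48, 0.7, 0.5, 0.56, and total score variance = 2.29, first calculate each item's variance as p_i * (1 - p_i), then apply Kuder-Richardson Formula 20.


For each item, compute p_i * q_i:
  Item 1: 0.52 * 0.48 = 0.2496
  Item 2: 0.48 * 0.52 = 0.2496
  Item 3: 0.7 * 0.3 = 0.21
  Item 4: 0.5 * 0.5 = 0.25
  Item 5: 0.56 * 0.44 = 0.2464
Sum(p_i * q_i) = 0.2496 + 0.2496 + 0.21 + 0.25 + 0.2464 = 1.2056
KR-20 = (k/(k-1)) * (1 - Sum(p_i*q_i) / Var_total)
= (5/4) * (1 - 1.2056/2.29)
= 1.25 * 0.4735
KR-20 = 0.5919

0.5919


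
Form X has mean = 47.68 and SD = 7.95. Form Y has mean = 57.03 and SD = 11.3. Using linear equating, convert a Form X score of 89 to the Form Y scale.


slope = SD_Y / SD_X = 11.3 / 7.95 ~ 1.4214
intercept = mean_Y - slope * mean_X = 57.03 - (11.3 / 7.95) * 47.68 ~ -10.7416
Y = slope * X + intercept. To avoid rounding drift from the rounded slope/intercept, evaluate the equivalent form Y = mean_Y + SD_Y * (X - mean_X) / SD_X at full precision:
Y = 57.03 + 11.3 * (89 - 47.68) / 7.95
Y = 57.03 + 11.3 * 41.32 / 7.95
Y = 57.03 + 466.916 / 7.95
Y = 57.03 + 58.7316
Y = 115.7616

115.7616


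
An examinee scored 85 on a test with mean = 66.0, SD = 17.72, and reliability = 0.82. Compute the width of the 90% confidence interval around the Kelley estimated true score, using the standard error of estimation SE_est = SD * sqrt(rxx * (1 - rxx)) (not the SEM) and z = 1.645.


True score estimate = 0.82*85 + 0.18*66.0 = 81.58
SE_est = SD * sqrt(rxx * (1 - rxx)) = 17.72 * sqrt(0.82 * 0.18) = 17.72 * sqrt(0.1476) = 6.807802
CI = T_est +/- z * SE_est, so width = 2 * z * SE_est = 2 * 1.645 * 6.807802
Width = 22.3977

22.3977


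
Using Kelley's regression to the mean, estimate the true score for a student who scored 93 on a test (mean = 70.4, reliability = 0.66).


T_est = rxx * X + (1 - rxx) * mean
T_est = 0.66 * 93 + 0.34 * 70.4
T_est = 61.38 + 23.936
T_est = 85.316

85.316


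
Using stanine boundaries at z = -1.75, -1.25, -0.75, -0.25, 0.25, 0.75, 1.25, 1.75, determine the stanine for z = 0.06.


Stanine boundaries: [-1.75, -1.25, -0.75, -0.25, 0.25, 0.75, 1.25, 1.75]
z = 0.06
Check each boundary:
  z >= -1.75 -> could be stanine 2
  z >= -1.25 -> could be stanine 3
  z >= -0.75 -> could be stanine 4
  z >= -0.25 -> could be stanine 5
  z < 0.25
  z < 0.75
  z < 1.25
  z < 1.75
Highest qualifying boundary gives stanine = 5

5


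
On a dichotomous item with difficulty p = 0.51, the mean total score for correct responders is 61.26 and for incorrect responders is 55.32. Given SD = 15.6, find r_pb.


q = 1 - p = 0.49
rpb = ((M1 - M0) / SD) * sqrt(p * q)
rpb = ((61.26 - 55.32) / 15.6) * sqrt(0.51 * 0.49)
rpb = 0.1903

0.1903


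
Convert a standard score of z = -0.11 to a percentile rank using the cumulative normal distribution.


CDF(z) = 0.5 * (1 + erf(z/sqrt(2)))
erf(-0.0778) = -0.0876
CDF = 0.4562
Percentile rank = 0.4562 * 100 = 45.62

45.62


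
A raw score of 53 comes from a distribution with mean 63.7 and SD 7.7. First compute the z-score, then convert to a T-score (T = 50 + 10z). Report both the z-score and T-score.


z = (X - mean) / SD = (53 - 63.7) / 7.7
z = -10.7 / 7.7
z = -1.3896
T-score = T = 50 + 10z
Carry z at full precision (z = -10.7 / 7.7) into the conversion:
T-score = 50 + 10 * (-10.7 / 7.7) = 50 + -107 / 7.7
T-score = 50 + -13.8961
T-score = 36.1039

36.1039


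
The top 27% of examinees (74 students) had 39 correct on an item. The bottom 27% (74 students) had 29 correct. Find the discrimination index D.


p_upper = 39/74 = 0.527
p_lower = 29/74 = 0.3919
D = 0.527 - 0.3919 = 0.1351

0.1351


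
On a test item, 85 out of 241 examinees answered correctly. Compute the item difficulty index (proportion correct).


Item difficulty p = number correct / total examinees
p = 85 / 241
p = 0.3527

0.3527


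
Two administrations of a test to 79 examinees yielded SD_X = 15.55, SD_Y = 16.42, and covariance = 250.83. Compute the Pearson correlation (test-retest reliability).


r = cov(X,Y) / (SD_X * SD_Y)
r = 250.83 / (15.55 * 16.42)
r = 250.83 / 255.331
r = 0.9824

0.9824


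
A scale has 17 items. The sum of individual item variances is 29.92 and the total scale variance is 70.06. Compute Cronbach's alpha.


alpha = (k/(k-1)) * (1 - sum(si^2)/s_total^2)
= (17/16) * (1 - 29.92/70.06)
alpha = 0.6087

0.6087


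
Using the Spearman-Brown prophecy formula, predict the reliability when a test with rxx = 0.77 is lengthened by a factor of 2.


r_new = (n * rxx) / (1 + (n-1) * rxx)
r_new = (2 * 0.77) / (1 + 1 * 0.77)
r_new = 1.54 / 1.77
r_new = 0.8701

0.8701


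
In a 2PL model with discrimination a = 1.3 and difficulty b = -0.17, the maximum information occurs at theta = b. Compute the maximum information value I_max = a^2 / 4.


For 2PL, max info at theta = b = -0.17
I_max = a^2 / 4 = 1.3^2 / 4
= 1.69 / 4
I_max = 0.4225

0.4225


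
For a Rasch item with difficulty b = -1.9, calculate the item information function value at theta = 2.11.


P = 1/(1+exp(-(2.11--1.9))) = 0.9822
I = P*(1-P) = 0.9822 * 0.0178
I = 0.0175

0.0175


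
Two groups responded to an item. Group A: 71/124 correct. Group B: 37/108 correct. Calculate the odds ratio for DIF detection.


Odds_A = 71/53 = 1.3396
Odds_B = 37/71 = 0.5211
OR = Odds_A / Odds_B = 1.3396 / 0.5211
Exactly, OR = (71 * 71) / (53 * 37) = 5041 / 1961
OR = 2.5706

2.5706


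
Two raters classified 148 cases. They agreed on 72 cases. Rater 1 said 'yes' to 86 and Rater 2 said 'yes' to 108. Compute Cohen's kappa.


P_o = 72/148 = 0.486486
P_e = (86*108 + 62*40) / 21904 = 0.537253
kappa = (P_o - P_e) / (1 - P_e)
kappa = (0.486486 - 0.537253) / (1 - 0.537253)
kappa = -0.1097

-0.1097


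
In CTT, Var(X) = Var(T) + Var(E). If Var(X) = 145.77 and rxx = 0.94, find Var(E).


var_true = rxx * var_obs = 0.94 * 145.77 = 137.0238
var_error = var_obs - var_true
var_error = 145.77 - 137.0238
var_error = 8.7462

8.7462


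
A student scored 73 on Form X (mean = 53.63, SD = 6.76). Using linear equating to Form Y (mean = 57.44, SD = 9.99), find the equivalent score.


slope = SD_Y / SD_X = 9.99 / 6.76 ~ 1.4778
intercept = mean_Y - slope * mean_X = 57.44 - (9.99 / 6.76) * 53.63 ~ -21.815
Y = slope * X + intercept. To avoid rounding drift from the rounded slope/intercept, evaluate the equivalent form Y = mean_Y + SD_Y * (X - mean_X) / SD_X at full precision:
Y = 57.44 + 9.99 * (73 - 53.63) / 6.76
Y = 57.44 + 9.99 * 19.37 / 6.76
Y = 57.44 + 193.5063 / 6.76
Y = 57.44 + 28.6252
Y = 86.0652

86.0652


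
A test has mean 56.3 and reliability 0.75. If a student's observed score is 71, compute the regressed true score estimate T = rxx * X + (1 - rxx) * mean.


T_est = rxx * X + (1 - rxx) * mean
T_est = 0.75 * 71 + 0.25 * 56.3
T_est = 53.25 + 14.075
T_est = 67.325

67.325


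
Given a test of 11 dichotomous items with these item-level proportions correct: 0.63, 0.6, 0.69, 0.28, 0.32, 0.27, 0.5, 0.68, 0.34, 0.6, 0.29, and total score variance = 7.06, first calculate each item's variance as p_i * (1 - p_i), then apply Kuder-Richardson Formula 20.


For each item, compute p_i * q_i:
  Item 1: 0.63 * 0.37 = 0.2331
  Item 2: 0.6 * 0.4 = 0.24
  Item 3: 0.69 * 0.31 = 0.2139
  Item 4: 0.28 * 0.72 = 0.2016
  Item 5: 0.32 * 0.68 = 0.2176
  Item 6: 0.27 * 0.73 = 0.1971
  Item 7: 0.5 * 0.5 = 0.25
  Item 8: 0.68 * 0.32 = 0.2176
  Item 9: 0.34 * 0.66 = 0.2244
  Item 10: 0.6 * 0.4 = 0.24
  Item 11: 0.29 * 0.71 = 0.2059
Sum(p_i * q_i) = 0.2331 + 0.24 + 0.2139 + 0.2016 + 0.2176 + 0.1971 + 0.25 + 0.2176 + 0.2244 + 0.24 + 0.2059 = 2.4412
KR-20 = (k/(k-1)) * (1 - Sum(p_i*q_i) / Var_total)
= (11/10) * (1 - 2.4412/7.06)
= 1.1 * 0.6542
KR-20 = 0.7196

0.7196


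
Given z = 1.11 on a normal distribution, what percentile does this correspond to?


CDF(z) = 0.5 * (1 + erf(z/sqrt(2)))
erf(0.7849) = 0.733
CDF = 0.8665
Percentile rank = 0.8665 * 100 = 86.65

86.65


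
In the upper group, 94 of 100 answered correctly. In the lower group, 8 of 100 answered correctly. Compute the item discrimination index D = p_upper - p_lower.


p_upper = 94/100 = 0.94
p_lower = 8/100 = 0.08
D = 0.94 - 0.08 = 0.86

0.86


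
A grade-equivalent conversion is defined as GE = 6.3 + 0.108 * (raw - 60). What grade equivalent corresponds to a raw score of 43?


raw - median = 43 - 60 = -17
slope * diff = 0.108 * -17 = -1.836
GE = 6.3 + -1.836
GE = 4.464

4.464


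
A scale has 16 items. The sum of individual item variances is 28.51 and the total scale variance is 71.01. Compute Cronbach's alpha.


alpha = (k/(k-1)) * (1 - sum(si^2)/s_total^2)
= (16/15) * (1 - 28.51/71.01)
alpha = 0.6384

0.6384


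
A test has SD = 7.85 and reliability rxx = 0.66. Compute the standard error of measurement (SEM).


SEM = SD * sqrt(1 - rxx)
SEM = 7.85 * sqrt(1 - 0.66)
SEM = 7.85 * sqrt(0.34) = 7.85 * 0.583095
SEM = 4.5773

4.5773


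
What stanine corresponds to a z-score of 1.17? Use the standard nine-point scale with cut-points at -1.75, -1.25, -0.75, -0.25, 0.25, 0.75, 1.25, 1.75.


Stanine boundaries: [-1.75, -1.25, -0.75, -0.25, 0.25, 0.75, 1.25, 1.75]
z = 1.17
Check each boundary:
  z >= -1.75 -> could be stanine 2
  z >= -1.25 -> could be stanine 3
  z >= -0.75 -> could be stanine 4
  z >= -0.25 -> could be stanine 5
  z >= 0.25 -> could be stanine 6
  z >= 0.75 -> could be stanine 7
  z < 1.25
  z < 1.75
Highest qualifying boundary gives stanine = 7

7


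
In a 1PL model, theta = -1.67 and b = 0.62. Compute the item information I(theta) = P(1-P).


P = 1/(1+exp(-(-1.67-0.62))) = 0.092
I = P*(1-P) = 0.092 * 0.908
I = 0.0835

0.0835


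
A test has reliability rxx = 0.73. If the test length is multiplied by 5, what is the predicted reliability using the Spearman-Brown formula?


r_new = (n * rxx) / (1 + (n-1) * rxx)
r_new = (5 * 0.73) / (1 + 4 * 0.73)
r_new = 3.65 / 3.92
r_new = 0.9311

0.9311


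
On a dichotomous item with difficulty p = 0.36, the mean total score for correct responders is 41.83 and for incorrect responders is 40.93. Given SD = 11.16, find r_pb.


q = 1 - p = 0.64
rpb = ((M1 - M0) / SD) * sqrt(p * q)
rpb = ((41.83 - 40.93) / 11.16) * sqrt(0.36 * 0.64)
rpb = 0.0387

0.0387


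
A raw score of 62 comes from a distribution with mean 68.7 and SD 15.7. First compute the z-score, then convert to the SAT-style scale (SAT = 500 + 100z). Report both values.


z = (X - mean) / SD = (62 - 68.7) / 15.7
z = -6.7 / 15.7
z = -0.4268
SAT-scale = SAT = 500 + 100z
Carry z at full precision (z = -6.7 / 15.7) into the conversion:
SAT-scale = 500 + 100 * (-6.7 / 15.7) = 500 + -670 / 15.7
SAT-scale = 500 + -42.6752
SAT-scale = 457.3248

457.3248


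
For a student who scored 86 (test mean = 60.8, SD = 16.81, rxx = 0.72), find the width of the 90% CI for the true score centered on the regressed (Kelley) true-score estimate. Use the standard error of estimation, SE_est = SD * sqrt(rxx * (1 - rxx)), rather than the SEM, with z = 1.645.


True score estimate = 0.72*86 + 0.28*60.8 = 78.944
SE_est = SD * sqrt(rxx * (1 - rxx)) = 16.81 * sqrt(0.72 * 0.28) = 16.81 * sqrt(0.2016) = 7.547671
CI = T_est +/- z * SE_est, so width = 2 * z * SE_est = 2 * 1.645 * 7.547671
Width = 24.8318

24.8318


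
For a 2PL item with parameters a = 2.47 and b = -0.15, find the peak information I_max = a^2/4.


For 2PL, max info at theta = b = -0.15
I_max = a^2 / 4 = 2.47^2 / 4
= 6.1009 / 4
I_max = 1.5252

1.5252


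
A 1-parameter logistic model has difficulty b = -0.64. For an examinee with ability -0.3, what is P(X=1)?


theta - b = -0.3 - -0.64 = 0.34
exp(-(theta - b)) = exp(-0.34) = 0.7118
P = 1 / (1 + 0.7118)
P = 0.5842

0.5842


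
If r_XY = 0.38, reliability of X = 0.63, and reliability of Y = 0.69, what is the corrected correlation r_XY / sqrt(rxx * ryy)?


r_corrected = rxy / sqrt(rxx * ryy)
= 0.38 / sqrt(0.63 * 0.69)
= 0.38 / sqrt(0.4347)
= 0.38 / 0.659318
r_corrected = 0.5764

0.5764


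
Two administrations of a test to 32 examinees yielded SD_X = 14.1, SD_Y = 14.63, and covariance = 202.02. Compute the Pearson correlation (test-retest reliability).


r = cov(X,Y) / (SD_X * SD_Y)
r = 202.02 / (14.1 * 14.63)
r = 202.02 / 206.283
r = 0.9793

0.9793


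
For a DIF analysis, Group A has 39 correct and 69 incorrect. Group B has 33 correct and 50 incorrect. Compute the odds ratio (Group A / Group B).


Odds_A = 39/69 = 0.5652
Odds_B = 33/50 = 0.66
OR = Odds_A / Odds_B = 0.5652 / 0.66
Exactly, OR = (39 * 50) / (69 * 33) = 1950 / 2277
OR = 0.8564

0.8564


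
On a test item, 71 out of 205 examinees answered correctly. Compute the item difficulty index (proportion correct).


Item difficulty p = number correct / total examinees
p = 71 / 205
p = 0.3463

0.3463


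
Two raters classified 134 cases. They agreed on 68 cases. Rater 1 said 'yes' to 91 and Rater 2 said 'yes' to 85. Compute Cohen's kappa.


P_o = 68/134 = 0.507463
P_e = (91*85 + 43*49) / 17956 = 0.548118
kappa = (P_o - P_e) / (1 - P_e)
kappa = (0.507463 - 0.548118) / (1 - 0.548118)
kappa = -0.09

-0.09


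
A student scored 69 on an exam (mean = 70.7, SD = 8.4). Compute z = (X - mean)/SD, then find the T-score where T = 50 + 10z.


z = (X - mean) / SD = (69 - 70.7) / 8.4
z = -1.7 / 8.4
z = -0.2024
T-score = T = 50 + 10z
Carry z at full precision (z = -1.7 / 8.4) into the conversion:
T-score = 50 + 10 * (-1.7 / 8.4) = 50 + -17 / 8.4
T-score = 50 + -2.0238
T-score = 47.9762

47.9762


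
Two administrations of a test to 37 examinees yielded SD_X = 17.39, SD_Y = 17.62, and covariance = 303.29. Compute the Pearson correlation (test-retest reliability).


r = cov(X,Y) / (SD_X * SD_Y)
r = 303.29 / (17.39 * 17.62)
r = 303.29 / 306.4118
r = 0.9898

0.9898


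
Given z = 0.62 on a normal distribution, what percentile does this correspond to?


CDF(z) = 0.5 * (1 + erf(z/sqrt(2)))
erf(0.4384) = 0.4647
CDF = 0.7324
Percentile rank = 0.7324 * 100 = 73.24

73.24


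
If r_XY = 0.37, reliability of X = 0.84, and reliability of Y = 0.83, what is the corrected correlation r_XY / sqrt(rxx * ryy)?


r_corrected = rxy / sqrt(rxx * ryy)
= 0.37 / sqrt(0.84 * 0.83)
= 0.37 / sqrt(0.6972)
= 0.37 / 0.834985
r_corrected = 0.4431

0.4431


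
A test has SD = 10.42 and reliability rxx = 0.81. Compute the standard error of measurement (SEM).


SEM = SD * sqrt(1 - rxx)
SEM = 10.42 * sqrt(1 - 0.81)
SEM = 10.42 * sqrt(0.19) = 10.42 * 0.43589
SEM = 4.542

4.542


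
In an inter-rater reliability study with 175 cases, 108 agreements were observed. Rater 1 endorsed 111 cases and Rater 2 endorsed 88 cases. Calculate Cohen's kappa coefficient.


P_o = 108/175 = 0.617143
P_e = (111*88 + 64*87) / 30625 = 0.500767
kappa = (P_o - P_e) / (1 - P_e)
kappa = (0.617143 - 0.500767) / (1 - 0.500767)
kappa = 0.2331

0.2331


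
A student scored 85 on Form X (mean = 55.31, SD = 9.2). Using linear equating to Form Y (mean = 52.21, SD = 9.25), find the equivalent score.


slope = SD_Y / SD_X = 9.25 / 9.2 ~ 1.0054
intercept = mean_Y - slope * mean_X = 52.21 - (9.25 / 9.2) * 55.31 ~ -3.4006
Y = slope * X + intercept. To avoid rounding drift from the rounded slope/intercept, evaluate the equivalent form Y = mean_Y + SD_Y * (X - mean_X) / SD_X at full precision:
Y = 52.21 + 9.25 * (85 - 55.31) / 9.2
Y = 52.21 + 9.25 * 29.69 / 9.2
Y = 52.21 + 274.6325 / 9.2
Y = 52.21 + 29.8514
Y = 82.0614

82.0614


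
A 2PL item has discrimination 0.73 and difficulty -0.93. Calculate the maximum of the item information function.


For 2PL, max info at theta = b = -0.93
I_max = a^2 / 4 = 0.73^2 / 4
= 0.5329 / 4
I_max = 0.1332

0.1332


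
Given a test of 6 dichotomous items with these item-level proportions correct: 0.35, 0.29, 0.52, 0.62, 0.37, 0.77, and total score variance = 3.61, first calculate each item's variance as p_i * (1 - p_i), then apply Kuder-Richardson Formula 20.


For each item, compute p_i * q_i:
  Item 1: 0.35 * 0.65 = 0.2275
  Item 2: 0.29 * 0.71 = 0.2059
  Item 3: 0.52 * 0.48 = 0.2496
  Item 4: 0.62 * 0.38 = 0.2356
  Item 5: 0.37 * 0.63 = 0.2331
  Item 6: 0.77 * 0.23 = 0.1771
Sum(p_i * q_i) = 0.2275 + 0.2059 + 0.2496 + 0.2356 + 0.2331 + 0.1771 = 1.3288
KR-20 = (k/(k-1)) * (1 - Sum(p_i*q_i) / Var_total)
= (6/5) * (1 - 1.3288/3.61)
= 1.2 * 0.6319
KR-20 = 0.7583

0.7583


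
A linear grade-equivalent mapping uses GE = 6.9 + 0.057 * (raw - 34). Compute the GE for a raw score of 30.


raw - median = 30 - 34 = -4
slope * diff = 0.057 * -4 = -0.228
GE = 6.9 + -0.228
GE = 6.672

6.672


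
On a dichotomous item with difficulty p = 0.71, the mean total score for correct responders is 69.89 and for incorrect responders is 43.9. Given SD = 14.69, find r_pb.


q = 1 - p = 0.29
rpb = ((M1 - M0) / SD) * sqrt(p * q)
rpb = ((69.89 - 43.9) / 14.69) * sqrt(0.71 * 0.29)
rpb = 0.8028

0.8028


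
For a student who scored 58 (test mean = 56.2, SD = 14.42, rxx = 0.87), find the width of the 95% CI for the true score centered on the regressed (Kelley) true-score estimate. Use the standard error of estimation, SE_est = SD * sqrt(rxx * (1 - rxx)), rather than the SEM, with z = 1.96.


True score estimate = 0.87*58 + 0.13*56.2 = 57.766
SE_est = SD * sqrt(rxx * (1 - rxx)) = 14.42 * sqrt(0.87 * 0.13) = 14.42 * sqrt(0.1131) = 4.849496
CI = T_est +/- z * SE_est, so width = 2 * z * SE_est = 2 * 1.96 * 4.849496
Width = 19.01

19.01


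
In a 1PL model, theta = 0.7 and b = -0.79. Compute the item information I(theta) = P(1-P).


P = 1/(1+exp(-(0.7--0.79))) = 0.8161
I = P*(1-P) = 0.8161 * 0.1839
I = 0.1501

0.1501


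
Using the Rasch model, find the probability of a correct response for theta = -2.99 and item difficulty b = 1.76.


theta - b = -2.99 - 1.76 = -4.75
exp(-(theta - b)) = exp(4.75) = 115.5843
P = 1 / (1 + 115.5843)
P = 0.0086

0.0086


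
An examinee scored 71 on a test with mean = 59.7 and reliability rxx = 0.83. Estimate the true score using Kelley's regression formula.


T_est = rxx * X + (1 - rxx) * mean
T_est = 0.83 * 71 + 0.17 * 59.7
T_est = 58.93 + 10.149
T_est = 69.079

69.079


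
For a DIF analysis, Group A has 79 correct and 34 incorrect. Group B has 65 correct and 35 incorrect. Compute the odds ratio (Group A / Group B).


Odds_A = 79/34 = 2.3235
Odds_B = 65/35 = 1.8571
OR = Odds_A / Odds_B = 2.3235 / 1.8571
Exactly, OR = (79 * 35) / (34 * 65) = 2765 / 2210
OR = 1.2511

1.2511


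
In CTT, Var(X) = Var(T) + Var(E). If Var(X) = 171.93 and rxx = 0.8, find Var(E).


var_true = rxx * var_obs = 0.8 * 171.93 = 137.544
var_error = var_obs - var_true
var_error = 171.93 - 137.544
var_error = 34.386

34.386


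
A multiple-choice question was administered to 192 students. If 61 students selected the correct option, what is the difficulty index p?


Item difficulty p = number correct / total examinees
p = 61 / 192
p = 0.3177

0.3177


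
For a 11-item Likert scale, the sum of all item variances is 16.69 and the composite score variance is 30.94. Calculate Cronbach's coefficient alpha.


alpha = (k/(k-1)) * (1 - sum(si^2)/s_total^2)
= (11/10) * (1 - 16.69/30.94)
alpha = 0.5066

0.5066


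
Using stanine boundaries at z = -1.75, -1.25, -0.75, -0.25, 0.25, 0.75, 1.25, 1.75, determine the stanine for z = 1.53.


Stanine boundaries: [-1.75, -1.25, -0.75, -0.25, 0.25, 0.75, 1.25, 1.75]
z = 1.53
Check each boundary:
  z >= -1.75 -> could be stanine 2
  z >= -1.25 -> could be stanine 3
  z >= -0.75 -> could be stanine 4
  z >= -0.25 -> could be stanine 5
  z >= 0.25 -> could be stanine 6
  z >= 0.75 -> could be stanine 7
  z >= 1.25 -> could be stanine 8
  z < 1.75
Highest qualifying boundary gives stanine = 8

8


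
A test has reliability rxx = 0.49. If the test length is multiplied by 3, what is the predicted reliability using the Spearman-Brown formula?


r_new = (n * rxx) / (1 + (n-1) * rxx)
r_new = (3 * 0.49) / (1 + 2 * 0.49)
r_new = 1.47 / 1.98
r_new = 0.7424

0.7424


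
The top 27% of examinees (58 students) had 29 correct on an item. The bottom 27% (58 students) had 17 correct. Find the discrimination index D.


p_upper = 29/58 = 0.5
p_lower = 17/58 = 0.2931
D = 0.5 - 0.2931 = 0.2069

0.2069


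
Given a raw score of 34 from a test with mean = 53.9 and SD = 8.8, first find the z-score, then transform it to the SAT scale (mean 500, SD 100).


z = (X - mean) / SD = (34 - 53.9) / 8.8
z = -19.9 / 8.8
z = -2.2614
SAT-scale = SAT = 500 + 100z
Carry z at full precision (z = -19.9 / 8.8) into the conversion:
SAT-scale = 500 + 100 * (-19.9 / 8.8) = 500 + -1990 / 8.8
SAT-scale = 500 + -226.1364
SAT-scale = 273.8636

273.8636


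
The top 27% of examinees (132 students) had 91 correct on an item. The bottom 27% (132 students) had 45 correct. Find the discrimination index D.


p_upper = 91/132 = 0.6894
p_lower = 45/132 = 0.3409
D = 0.6894 - 0.3409 = 0.3485

0.3485


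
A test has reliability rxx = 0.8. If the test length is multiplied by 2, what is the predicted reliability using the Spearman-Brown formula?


r_new = (n * rxx) / (1 + (n-1) * rxx)
r_new = (2 * 0.8) / (1 + 1 * 0.8)
r_new = 1.6 / 1.8
r_new = 0.8889

0.8889


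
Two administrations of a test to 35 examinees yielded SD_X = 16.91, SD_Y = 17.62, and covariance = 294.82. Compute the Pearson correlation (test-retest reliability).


r = cov(X,Y) / (SD_X * SD_Y)
r = 294.82 / (16.91 * 17.62)
r = 294.82 / 297.9542
r = 0.9895

0.9895


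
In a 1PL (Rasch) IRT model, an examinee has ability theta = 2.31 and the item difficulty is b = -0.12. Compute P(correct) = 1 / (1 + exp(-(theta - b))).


theta - b = 2.31 - -0.12 = 2.43
exp(-(theta - b)) = exp(-2.43) = 0.088
P = 1 / (1 + 0.088)
P = 0.9191

0.9191


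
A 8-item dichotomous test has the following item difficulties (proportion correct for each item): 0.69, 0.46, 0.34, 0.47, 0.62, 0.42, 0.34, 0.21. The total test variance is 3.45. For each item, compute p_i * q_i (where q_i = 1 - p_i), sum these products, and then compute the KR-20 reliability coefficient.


For each item, compute p_i * q_i:
  Item 1: 0.69 * 0.31 = 0.2139
  Item 2: 0.46 * 0.54 = 0.2484
  Item 3: 0.34 * 0.66 = 0.2244
  Item 4: 0.47 * 0.53 = 0.2491
  Item 5: 0.62 * 0.38 = 0.2356
  Item 6: 0.42 * 0.58 = 0.2436
  Item 7: 0.34 * 0.66 = 0.2244
  Item 8: 0.21 * 0.79 = 0.1659
Sum(p_i * q_i) = 0.2139 + 0.2484 + 0.2244 + 0.2491 + 0.2356 + 0.2436 + 0.2244 + 0.1659 = 1.8053
KR-20 = (k/(k-1)) * (1 - Sum(p_i*q_i) / Var_total)
= (8/7) * (1 - 1.8053/3.45)
= 1.1429 * 0.4767
KR-20 = 0.5448

0.5448


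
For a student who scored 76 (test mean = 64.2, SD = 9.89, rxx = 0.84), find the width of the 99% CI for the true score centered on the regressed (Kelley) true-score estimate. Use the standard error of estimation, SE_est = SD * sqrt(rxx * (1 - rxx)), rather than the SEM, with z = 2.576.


True score estimate = 0.84*76 + 0.16*64.2 = 74.112
SE_est = SD * sqrt(rxx * (1 - rxx)) = 9.89 * sqrt(0.84 * 0.16) = 9.89 * sqrt(0.1344) = 3.625734
CI = T_est +/- z * SE_est, so width = 2 * z * SE_est = 2 * 2.576 * 3.625734
Width = 18.6798

18.6798


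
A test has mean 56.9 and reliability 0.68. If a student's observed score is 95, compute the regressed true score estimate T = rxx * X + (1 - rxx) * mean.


T_est = rxx * X + (1 - rxx) * mean
T_est = 0.68 * 95 + 0.32 * 56.9
T_est = 64.6 + 18.208
T_est = 82.808

82.808


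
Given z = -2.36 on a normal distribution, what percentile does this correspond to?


CDF(z) = 0.5 * (1 + erf(z/sqrt(2)))
erf(-1.6688) = -0.9817
CDF = 0.0091
Percentile rank = 0.0091 * 100 = 0.91

0.91


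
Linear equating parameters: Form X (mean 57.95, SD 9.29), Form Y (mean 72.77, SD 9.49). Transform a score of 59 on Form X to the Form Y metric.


slope = SD_Y / SD_X = 9.49 / 9.29 ~ 1.0215
intercept = mean_Y - slope * mean_X = 72.77 - (9.49 / 9.29) * 57.95 ~ 13.5724
Y = slope * X + intercept. To avoid rounding drift from the rounded slope/intercept, evaluate the equivalent form Y = mean_Y + SD_Y * (X - mean_X) / SD_X at full precision:
Y = 72.77 + 9.49 * (59 - 57.95) / 9.29
Y = 72.77 + 9.49 * 1.05 / 9.29
Y = 72.77 + 9.9645 / 9.29
Y = 72.77 + 1.0726
Y = 73.8426

73.8426


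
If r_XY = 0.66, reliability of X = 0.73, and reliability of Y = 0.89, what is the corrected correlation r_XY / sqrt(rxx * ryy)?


r_corrected = rxy / sqrt(rxx * ryy)
= 0.66 / sqrt(0.73 * 0.89)
= 0.66 / sqrt(0.6497)
= 0.66 / 0.80604
r_corrected = 0.8188

0.8188


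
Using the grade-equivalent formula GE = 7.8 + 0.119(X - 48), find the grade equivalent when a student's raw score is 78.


raw - median = 78 - 48 = 30
slope * diff = 0.119 * 30 = 3.57
GE = 7.8 + 3.57
GE = 11.37

11.37


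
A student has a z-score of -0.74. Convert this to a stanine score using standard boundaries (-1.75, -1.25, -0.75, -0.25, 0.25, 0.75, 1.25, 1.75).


Stanine boundaries: [-1.75, -1.25, -0.75, -0.25, 0.25, 0.75, 1.25, 1.75]
z = -0.74
Check each boundary:
  z >= -1.75 -> could be stanine 2
  z >= -1.25 -> could be stanine 3
  z >= -0.75 -> could be stanine 4
  z < -0.25
  z < 0.25
  z < 0.75
  z < 1.25
  z < 1.75
Highest qualifying boundary gives stanine = 4

4


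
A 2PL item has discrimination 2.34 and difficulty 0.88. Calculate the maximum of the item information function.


For 2PL, max info at theta = b = 0.88
I_max = a^2 / 4 = 2.34^2 / 4
= 5.4756 / 4
I_max = 1.3689

1.3689


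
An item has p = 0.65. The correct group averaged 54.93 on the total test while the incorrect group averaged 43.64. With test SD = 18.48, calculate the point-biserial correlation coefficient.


q = 1 - p = 0.35
rpb = ((M1 - M0) / SD) * sqrt(p * q)
rpb = ((54.93 - 43.64) / 18.48) * sqrt(0.65 * 0.35)
rpb = 0.2914

0.2914


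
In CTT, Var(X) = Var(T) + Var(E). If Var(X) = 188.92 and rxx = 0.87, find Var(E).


var_true = rxx * var_obs = 0.87 * 188.92 = 164.3604
var_error = var_obs - var_true
var_error = 188.92 - 164.3604
var_error = 24.5596

24.5596


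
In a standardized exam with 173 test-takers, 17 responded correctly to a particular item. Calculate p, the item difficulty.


Item difficulty p = number correct / total examinees
p = 17 / 173
p = 0.0983

0.0983


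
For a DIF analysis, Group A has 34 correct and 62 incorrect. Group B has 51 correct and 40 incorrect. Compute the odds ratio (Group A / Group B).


Odds_A = 34/62 = 0.5484
Odds_B = 51/40 = 1.275
OR = Odds_A / Odds_B = 0.5484 / 1.275
Exactly, OR = (34 * 40) / (62 * 51) = 1360 / 3162
OR = 0.4301

0.4301


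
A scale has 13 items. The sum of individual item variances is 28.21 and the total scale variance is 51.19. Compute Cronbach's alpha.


alpha = (k/(k-1)) * (1 - sum(si^2)/s_total^2)
= (13/12) * (1 - 28.21/51.19)
alpha = 0.4863

0.4863


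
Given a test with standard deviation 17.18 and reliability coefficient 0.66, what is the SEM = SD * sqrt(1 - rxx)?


SEM = SD * sqrt(1 - rxx)
SEM = 17.18 * sqrt(1 - 0.66)
SEM = 17.18 * sqrt(0.34) = 17.18 * 0.583095
SEM = 10.0176

10.0176


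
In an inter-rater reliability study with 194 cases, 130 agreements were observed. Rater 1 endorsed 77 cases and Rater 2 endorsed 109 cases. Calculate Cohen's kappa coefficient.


P_o = 130/194 = 0.670103
P_e = (77*109 + 117*85) / 37636 = 0.487246
kappa = (P_o - P_e) / (1 - P_e)
kappa = (0.670103 - 0.487246) / (1 - 0.487246)
kappa = 0.3566

0.3566


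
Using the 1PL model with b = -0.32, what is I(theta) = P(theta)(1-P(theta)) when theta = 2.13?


P = 1/(1+exp(-(2.13--0.32))) = 0.9206
I = P*(1-P) = 0.9206 * 0.0794
I = 0.0731

0.0731


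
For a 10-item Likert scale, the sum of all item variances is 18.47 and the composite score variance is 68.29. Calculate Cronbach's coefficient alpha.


alpha = (k/(k-1)) * (1 - sum(si^2)/s_total^2)
= (10/9) * (1 - 18.47/68.29)
alpha = 0.8106

0.8106


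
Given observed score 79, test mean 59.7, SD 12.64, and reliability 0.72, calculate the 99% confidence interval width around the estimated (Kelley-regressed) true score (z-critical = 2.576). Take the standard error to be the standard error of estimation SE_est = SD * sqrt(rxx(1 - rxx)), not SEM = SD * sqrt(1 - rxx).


True score estimate = 0.72*79 + 0.28*59.7 = 73.596
SE_est = SD * sqrt(rxx * (1 - rxx)) = 12.64 * sqrt(0.72 * 0.28) = 12.64 * sqrt(0.2016) = 5.675346
CI = T_est +/- z * SE_est, so width = 2 * z * SE_est = 2 * 2.576 * 5.675346
Width = 29.2394

29.2394


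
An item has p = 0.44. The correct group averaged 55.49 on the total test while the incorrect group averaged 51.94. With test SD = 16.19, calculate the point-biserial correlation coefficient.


q = 1 - p = 0.56
rpb = ((M1 - M0) / SD) * sqrt(p * q)
rpb = ((55.49 - 51.94) / 16.19) * sqrt(0.44 * 0.56)
rpb = 0.1088

0.1088


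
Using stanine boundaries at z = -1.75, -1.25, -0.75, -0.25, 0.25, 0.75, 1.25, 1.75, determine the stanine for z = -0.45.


Stanine boundaries: [-1.75, -1.25, -0.75, -0.25, 0.25, 0.75, 1.25, 1.75]
z = -0.45
Check each boundary:
  z >= -1.75 -> could be stanine 2
  z >= -1.25 -> could be stanine 3
  z >= -0.75 -> could be stanine 4
  z < -0.25
  z < 0.25
  z < 0.75
  z < 1.25
  z < 1.75
Highest qualifying boundary gives stanine = 4

4


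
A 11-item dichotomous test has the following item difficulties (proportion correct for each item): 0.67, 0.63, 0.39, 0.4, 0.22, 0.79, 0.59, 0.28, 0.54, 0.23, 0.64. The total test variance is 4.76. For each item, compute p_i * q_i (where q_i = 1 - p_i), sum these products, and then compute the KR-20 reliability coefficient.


For each item, compute p_i * q_i:
  Item 1: 0.67 * 0.33 = 0.2211
  Item 2: 0.63 * 0.37 = 0.2331
  Item 3: 0.39 * 0.61 = 0.2379
  Item 4: 0.4 * 0.6 = 0.24
  Item 5: 0.22 * 0.78 = 0.1716
  Item 6: 0.79 * 0.21 = 0.1659
  Item 7: 0.59 * 0.41 = 0.2419
  Item 8: 0.28 * 0.72 = 0.2016
  Item 9: 0.54 * 0.46 = 0.2484
  Item 10: 0.23 * 0.77 = 0.1771
  Item 11: 0.64 * 0.36 = 0.2304
Sum(p_i * q_i) = 0.2211 + 0.2331 + 0.2379 + 0.24 + 0.1716 + 0.1659 + 0.2419 + 0.2016 + 0.2484 + 0.1771 + 0.2304 = 2.369
KR-20 = (k/(k-1)) * (1 - Sum(p_i*q_i) / Var_total)
= (11/10) * (1 - 2.369/4.76)
= 1.1 * 0.5023
KR-20 = 0.5525

0.5525


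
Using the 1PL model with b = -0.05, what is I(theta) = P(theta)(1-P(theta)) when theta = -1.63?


P = 1/(1+exp(-(-1.63--0.05))) = 0.1708
I = P*(1-P) = 0.1708 * 0.8292
I = 0.1416

0.1416


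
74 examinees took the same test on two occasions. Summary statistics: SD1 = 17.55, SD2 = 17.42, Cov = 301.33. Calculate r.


r = cov(X,Y) / (SD_X * SD_Y)
r = 301.33 / (17.55 * 17.42)
r = 301.33 / 305.721
r = 0.9856

0.9856


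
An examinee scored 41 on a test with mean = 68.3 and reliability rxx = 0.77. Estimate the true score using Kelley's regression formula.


T_est = rxx * X + (1 - rxx) * mean
T_est = 0.77 * 41 + 0.23 * 68.3
T_est = 31.57 + 15.709
T_est = 47.279

47.279


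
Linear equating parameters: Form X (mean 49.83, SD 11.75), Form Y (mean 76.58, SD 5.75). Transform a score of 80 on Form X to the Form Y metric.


slope = SD_Y / SD_X = 5.75 / 11.75 ~ 0.4894
intercept = mean_Y - slope * mean_X = 76.58 - (5.75 / 11.75) * 49.83 ~ 52.1951
Y = slope * X + intercept. To avoid rounding drift from the rounded slope/intercept, evaluate the equivalent form Y = mean_Y + SD_Y * (X - mean_X) / SD_X at full precision:
Y = 76.58 + 5.75 * (80 - 49.83) / 11.75
Y = 76.58 + 5.75 * 30.17 / 11.75
Y = 76.58 + 173.4775 / 11.75
Y = 76.58 + 14.764
Y = 91.344

91.344


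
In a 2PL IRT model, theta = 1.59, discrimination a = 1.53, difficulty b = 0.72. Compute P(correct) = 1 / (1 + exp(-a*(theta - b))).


a*(theta - b) = 1.53 * (1.59 - 0.72) = 1.3311
exp(-1.3311) = 0.2642
P = 1 / (1 + 0.2642)
P = 0.791

0.791


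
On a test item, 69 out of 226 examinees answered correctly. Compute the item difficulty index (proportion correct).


Item difficulty p = number correct / total examinees
p = 69 / 226
p = 0.3053

0.3053


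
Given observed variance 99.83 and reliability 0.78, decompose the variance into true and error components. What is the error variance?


var_true = rxx * var_obs = 0.78 * 99.83 = 77.8674
var_error = var_obs - var_true
var_error = 99.83 - 77.8674
var_error = 21.9626

21.9626


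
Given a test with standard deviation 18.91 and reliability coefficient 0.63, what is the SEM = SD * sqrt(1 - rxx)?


SEM = SD * sqrt(1 - rxx)
SEM = 18.91 * sqrt(1 - 0.63)
SEM = 18.91 * sqrt(0.37) = 18.91 * 0.608276
SEM = 11.5025

11.5025


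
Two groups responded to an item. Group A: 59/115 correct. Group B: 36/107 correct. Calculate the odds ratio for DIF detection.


Odds_A = 59/56 = 1.0536
Odds_B = 36/71 = 0.507
OR = Odds_A / Odds_B = 1.0536 / 0.507
Exactly, OR = (59 * 71) / (56 * 36) = 4189 / 2016
OR = 2.0779

2.0779


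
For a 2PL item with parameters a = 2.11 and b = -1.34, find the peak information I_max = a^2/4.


For 2PL, max info at theta = b = -1.34
I_max = a^2 / 4 = 2.11^2 / 4
= 4.4521 / 4
I_max = 1.113

1.113


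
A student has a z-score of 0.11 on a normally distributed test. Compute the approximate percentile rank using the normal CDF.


CDF(z) = 0.5 * (1 + erf(z/sqrt(2)))
erf(0.0778) = 0.0876
CDF = 0.5438
Percentile rank = 0.5438 * 100 = 54.38

54.38


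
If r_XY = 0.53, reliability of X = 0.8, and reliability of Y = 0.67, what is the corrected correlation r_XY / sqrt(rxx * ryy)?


r_corrected = rxy / sqrt(rxx * ryy)
= 0.53 / sqrt(0.8 * 0.67)
= 0.53 / sqrt(0.536)
= 0.53 / 0.73212
r_corrected = 0.7239

0.7239


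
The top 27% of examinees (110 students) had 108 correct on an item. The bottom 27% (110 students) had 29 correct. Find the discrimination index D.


p_upper = 108/110 = 0.9818
p_lower = 29/110 = 0.2636
D = 0.9818 - 0.2636 = 0.7182

0.7182


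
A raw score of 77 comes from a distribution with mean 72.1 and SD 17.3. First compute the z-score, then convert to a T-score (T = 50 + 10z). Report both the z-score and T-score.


z = (X - mean) / SD = (77 - 72.1) / 17.3
z = 4.9 / 17.3
z = 0.2832
T-score = T = 50 + 10z
Carry z at full precision (z = 4.9 / 17.3) into the conversion:
T-score = 50 + 10 * (4.9 / 17.3) = 50 + 49 / 17.3
T-score = 50 + 2.8324
T-score = 52.8324

52.8324


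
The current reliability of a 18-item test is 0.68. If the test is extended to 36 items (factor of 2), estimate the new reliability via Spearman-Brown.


r_new = (n * rxx) / (1 + (n-1) * rxx)
r_new = (2 * 0.68) / (1 + 1 * 0.68)
r_new = 1.36 / 1.68
r_new = 0.8095

0.8095


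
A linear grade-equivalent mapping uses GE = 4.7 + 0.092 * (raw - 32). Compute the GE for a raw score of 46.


raw - median = 46 - 32 = 14
slope * diff = 0.092 * 14 = 1.288
GE = 4.7 + 1.288
GE = 5.988

5.988
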